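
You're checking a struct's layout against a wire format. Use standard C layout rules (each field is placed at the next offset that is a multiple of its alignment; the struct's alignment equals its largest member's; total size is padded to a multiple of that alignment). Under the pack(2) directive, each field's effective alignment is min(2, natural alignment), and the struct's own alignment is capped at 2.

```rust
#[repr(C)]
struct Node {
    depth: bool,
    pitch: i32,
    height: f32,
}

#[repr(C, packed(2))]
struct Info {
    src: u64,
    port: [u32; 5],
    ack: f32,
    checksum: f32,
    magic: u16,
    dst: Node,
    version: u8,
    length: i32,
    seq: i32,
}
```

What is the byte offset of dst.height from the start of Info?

46

Node: 0..1  depth  (1B, 1-aligned); 1..4  -- padding (3B); 4..8  pitch  (4B, 4-aligned); 8..12  height  (4B, 4-aligned); sizeof = 12, alignof = 4
0..8  src  (8B, 2-aligned)
8..28  port  (20B, 2-aligned)
28..32  ack  (4B, 2-aligned)
32..36  checksum  (4B, 2-aligned)
36..38  magic  (2B, 2-aligned)
38..50  dst  (12B, 2-aligned)
within Node: height at 8
38 + 8 = 46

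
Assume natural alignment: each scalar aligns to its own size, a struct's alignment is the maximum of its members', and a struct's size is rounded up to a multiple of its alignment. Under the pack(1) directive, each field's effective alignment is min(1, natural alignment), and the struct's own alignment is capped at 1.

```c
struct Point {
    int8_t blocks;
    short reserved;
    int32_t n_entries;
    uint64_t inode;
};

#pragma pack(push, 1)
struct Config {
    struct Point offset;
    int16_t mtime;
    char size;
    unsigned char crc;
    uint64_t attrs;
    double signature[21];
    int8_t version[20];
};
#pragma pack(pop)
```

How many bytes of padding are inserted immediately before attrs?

Point: blocks at 0 (size 1, align 1) → ends 1; pad 1 to align 2 for reserved; reserved at 2 (size 2, align 2) → ends 4; n_entries at 4 (size 4, align 4) → ends 8; inode at 8 (size 8, align 8) → ends 16; total 16 bytes, alignment 8
offset at 0 (size 16, align 1) → ends 16
mtime at 16 (size 2, align 1) → ends 18
size at 18 (size 1, align 1) → ends 19
crc at 19 (size 1, align 1) → ends 20
attrs at 20 (size 8, align 1) → ends 28

0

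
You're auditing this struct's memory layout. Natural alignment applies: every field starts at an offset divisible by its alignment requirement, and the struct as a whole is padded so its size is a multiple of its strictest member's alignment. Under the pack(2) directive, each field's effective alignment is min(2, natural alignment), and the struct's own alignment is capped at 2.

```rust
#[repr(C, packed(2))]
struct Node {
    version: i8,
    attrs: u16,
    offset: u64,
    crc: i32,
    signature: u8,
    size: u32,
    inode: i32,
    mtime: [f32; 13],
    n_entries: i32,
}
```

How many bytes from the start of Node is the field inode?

0..1  version  (1B, 1-aligned)
1..2  -- padding (1B)
2..4  attrs  (2B, 2-aligned)
4..12  offset  (8B, 2-aligned)
12..16  crc  (4B, 2-aligned)
16..17  signature  (1B, 1-aligned)
17..18  -- padding (1B)
18..22  size  (4B, 2-aligned)
22..26  inode  (4B, 2-aligned)

22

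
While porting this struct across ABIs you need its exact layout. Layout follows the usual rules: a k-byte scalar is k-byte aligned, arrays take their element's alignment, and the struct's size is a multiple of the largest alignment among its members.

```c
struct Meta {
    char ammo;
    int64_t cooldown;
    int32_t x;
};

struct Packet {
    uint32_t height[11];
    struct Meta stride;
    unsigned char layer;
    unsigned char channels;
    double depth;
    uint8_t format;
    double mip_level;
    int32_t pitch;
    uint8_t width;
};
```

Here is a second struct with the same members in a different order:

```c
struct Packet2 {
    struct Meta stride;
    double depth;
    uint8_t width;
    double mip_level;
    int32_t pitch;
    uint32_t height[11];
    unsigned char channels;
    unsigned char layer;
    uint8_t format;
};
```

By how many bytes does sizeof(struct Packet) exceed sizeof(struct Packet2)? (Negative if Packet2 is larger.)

8

Meta: @0: ammo [1B, align 1] → 1; +7 pad (align 8); @8: cooldown [8B, align 8] → 16; @16: x [4B, align 4] → 20; +4 tail pad (align 8); size 24, align 8
@0: height [44B, align 4] → 44
+4 pad (align 8)
@48: stride [24B, align 8] → 72
@72: layer [1B, align 1] → 73
@73: channels [1B, align 1] → 74
+6 pad (align 8)
@80: depth [8B, align 8] → 88
@88: format [1B, align 1] → 89
+7 pad (align 8)
@96: mip_level [8B, align 8] → 104
@104: pitch [4B, align 4] → 108
@108: width [1B, align 1] → 109
+3 tail pad (align 8)
size 112, align 8
— Packet2 —
@0: stride [24B, align 8] → 24
@24: depth [8B, align 8] → 32
@32: width [1B, align 1] → 33
+7 pad (align 8)
@40: mip_level [8B, align 8] → 48
@48: pitch [4B, align 4] → 52
@52: height [44B, align 4] → 96
@96: channels [1B, align 1] → 97
@97: layer [1B, align 1] → 98
@98: format [1B, align 1] → 99
+5 tail pad (align 8)
size 104, align 8
112 − 104 = 8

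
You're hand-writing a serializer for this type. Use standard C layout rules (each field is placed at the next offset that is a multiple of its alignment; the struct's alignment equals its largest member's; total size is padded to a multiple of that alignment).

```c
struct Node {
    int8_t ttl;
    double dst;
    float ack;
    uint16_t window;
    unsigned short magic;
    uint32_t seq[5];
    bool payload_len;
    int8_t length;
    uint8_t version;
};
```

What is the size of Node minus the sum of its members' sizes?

8

ttl at 0 (size 1, align 1) → ends 1
pad 7 to align 8 for dst
dst at 8 (size 8, align 8) → ends 16
ack at 16 (size 4, align 4) → ends 20
window at 20 (size 2, align 2) → ends 22
magic at 22 (size 2, align 2) → ends 24
seq at 24 (size 20, align 4) → ends 44
payload_len at 44 (size 1, align 1) → ends 45
length at 45 (size 1, align 1) → ends 46
version at 46 (size 1, align 1) → ends 47
tail pad 1 to reach multiple of 8
total 48 bytes, alignment 8
data bytes 40, size 48 → padding 8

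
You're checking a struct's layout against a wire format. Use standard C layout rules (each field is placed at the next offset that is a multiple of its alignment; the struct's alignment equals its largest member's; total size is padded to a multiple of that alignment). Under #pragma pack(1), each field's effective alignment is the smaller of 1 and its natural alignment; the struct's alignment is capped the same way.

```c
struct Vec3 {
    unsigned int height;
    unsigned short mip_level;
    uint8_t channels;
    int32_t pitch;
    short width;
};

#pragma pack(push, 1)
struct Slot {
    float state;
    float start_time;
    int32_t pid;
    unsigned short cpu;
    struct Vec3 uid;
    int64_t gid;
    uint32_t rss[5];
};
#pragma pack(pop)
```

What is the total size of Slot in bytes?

Vec3: height at 0 (size 4, align 4) → ends 4; mip_level at 4 (size 2, align 2) → ends 6; channels at 6 (size 1, align 1) → ends 7; pad 1 to align 4 for pitch; pitch at 8 (size 4, align 4) → ends 12; width at 12 (size 2, align 2) → ends 14; tail pad 2 to reach multiple of 4; total 16 bytes, alignment 4
state at 0 (size 4, align 1) → ends 4
start_time at 4 (size 4, align 1) → ends 8
pid at 8 (size 4, align 1) → ends 12
cpu at 12 (size 2, align 1) → ends 14
uid at 14 (size 16, align 1) → ends 30
gid at 30 (size 8, align 1) → ends 38
rss at 38 (size 20, align 1) → ends 58
total 58 bytes, alignment 1

58 bytes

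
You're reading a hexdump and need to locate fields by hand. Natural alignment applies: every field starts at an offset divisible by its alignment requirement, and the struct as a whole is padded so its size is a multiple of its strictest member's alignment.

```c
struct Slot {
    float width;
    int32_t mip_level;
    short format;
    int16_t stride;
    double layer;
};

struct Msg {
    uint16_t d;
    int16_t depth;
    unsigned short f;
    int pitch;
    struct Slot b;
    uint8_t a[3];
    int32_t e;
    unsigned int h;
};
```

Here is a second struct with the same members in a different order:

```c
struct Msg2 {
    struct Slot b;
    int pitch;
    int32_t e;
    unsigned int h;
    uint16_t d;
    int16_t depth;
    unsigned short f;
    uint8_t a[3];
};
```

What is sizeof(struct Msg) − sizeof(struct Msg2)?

8

Slot: width at 0 (size 4, align 4) → ends 4; mip_level at 4 (size 4, align 4) → ends 8; format at 8 (size 2, align 2) → ends 10; stride at 10 (size 2, align 2) → ends 12; pad 4 to align 8 for layer; layer at 16 (size 8, align 8) → ends 24; total 24 bytes, alignment 8
d at 0 (size 2, align 2) → ends 2
depth at 2 (size 2, align 2) → ends 4
f at 4 (size 2, align 2) → ends 6
pad 2 to align 4 for pitch
pitch at 8 (size 4, align 4) → ends 12
pad 4 to align 8 for b
b at 16 (size 24, align 8) → ends 40
a at 40 (size 3, align 1) → ends 43
pad 1 to align 4 for e
e at 44 (size 4, align 4) → ends 48
h at 48 (size 4, align 4) → ends 52
tail pad 4 to reach multiple of 8
total 56 bytes, alignment 8
— Msg2 —
b at 0 (size 24, align 8) → ends 24
pitch at 24 (size 4, align 4) → ends 28
e at 28 (size 4, align 4) → ends 32
h at 32 (size 4, align 4) → ends 36
d at 36 (size 2, align 2) → ends 38
depth at 38 (size 2, align 2) → ends 40
f at 40 (size 2, align 2) → ends 42
a at 42 (size 3, align 1) → ends 45
tail pad 3 to reach multiple of 8
total 48 bytes, alignment 8
56 − 48 = 8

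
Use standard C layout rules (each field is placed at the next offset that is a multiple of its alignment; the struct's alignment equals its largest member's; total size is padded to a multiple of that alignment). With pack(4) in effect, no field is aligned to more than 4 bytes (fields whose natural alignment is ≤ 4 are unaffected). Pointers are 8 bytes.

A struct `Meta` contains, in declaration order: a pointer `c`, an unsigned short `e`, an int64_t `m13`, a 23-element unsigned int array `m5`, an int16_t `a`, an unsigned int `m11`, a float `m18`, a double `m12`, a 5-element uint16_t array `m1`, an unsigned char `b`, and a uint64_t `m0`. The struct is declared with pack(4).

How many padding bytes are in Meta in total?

5

@0: c [8B, align 4] → 8
@8: e [2B, align 2] → 10
+2 pad (align 4)
@12: m13 [8B, align 4] → 20
@20: m5 [92B, align 4] → 112
@112: a [2B, align 2] → 114
+2 pad (align 4)
@116: m11 [4B, align 4] → 120
@120: m18 [4B, align 4] → 124
@124: m12 [8B, align 4] → 132
@132: m1 [10B, align 2] → 142
@142: b [1B, align 1] → 143
+1 pad (align 4)
@144: m0 [8B, align 4] → 152
size 152, align 4
data bytes 147, size 152 → padding 5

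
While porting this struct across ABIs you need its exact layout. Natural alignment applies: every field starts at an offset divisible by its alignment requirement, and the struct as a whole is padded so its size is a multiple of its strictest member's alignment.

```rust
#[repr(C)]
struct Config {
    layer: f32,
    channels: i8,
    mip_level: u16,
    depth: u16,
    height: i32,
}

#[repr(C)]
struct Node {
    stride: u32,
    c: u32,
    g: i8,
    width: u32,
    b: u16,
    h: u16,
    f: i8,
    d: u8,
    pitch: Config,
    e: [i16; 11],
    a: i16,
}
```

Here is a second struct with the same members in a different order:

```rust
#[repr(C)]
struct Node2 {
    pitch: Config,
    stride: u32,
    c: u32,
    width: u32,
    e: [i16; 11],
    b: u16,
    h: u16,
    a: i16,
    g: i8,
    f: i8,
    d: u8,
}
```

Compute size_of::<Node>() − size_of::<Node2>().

4

Config: layer at 0 (size 4, align 4) → ends 4; channels at 4 (size 1, align 1) → ends 5; pad 1 to align 2 for mip_level; mip_level at 6 (size 2, align 2) → ends 8; depth at 8 (size 2, align 2) → ends 10; pad 2 to align 4 for height; height at 12 (size 4, align 4) → ends 16; total 16 bytes, alignment 4
stride at 0 (size 4, align 4) → ends 4
c at 4 (size 4, align 4) → ends 8
g at 8 (size 1, align 1) → ends 9
pad 3 to align 4 for width
width at 12 (size 4, align 4) → ends 16
b at 16 (size 2, align 2) → ends 18
h at 18 (size 2, align 2) → ends 20
f at 20 (size 1, align 1) → ends 21
d at 21 (size 1, align 1) → ends 22
pad 2 to align 4 for pitch
pitch at 24 (size 16, align 4) → ends 40
e at 40 (size 22, align 2) → ends 62
a at 62 (size 2, align 2) → ends 64
total 64 bytes, alignment 4
— Node2 —
pitch at 0 (size 16, align 4) → ends 16
stride at 16 (size 4, align 4) → ends 20
c at 20 (size 4, align 4) → ends 24
width at 24 (size 4, align 4) → ends 28
e at 28 (size 22, align 2) → ends 50
b at 50 (size 2, align 2) → ends 52
h at 52 (size 2, align 2) → ends 54
a at 54 (size 2, align 2) → ends 56
g at 56 (size 1, align 1) → ends 57
f at 57 (size 1, align 1) → ends 58
d at 58 (size 1, align 1) → ends 59
tail pad 1 to reach multiple of 4
total 60 bytes, alignment 4
64 − 60 = 4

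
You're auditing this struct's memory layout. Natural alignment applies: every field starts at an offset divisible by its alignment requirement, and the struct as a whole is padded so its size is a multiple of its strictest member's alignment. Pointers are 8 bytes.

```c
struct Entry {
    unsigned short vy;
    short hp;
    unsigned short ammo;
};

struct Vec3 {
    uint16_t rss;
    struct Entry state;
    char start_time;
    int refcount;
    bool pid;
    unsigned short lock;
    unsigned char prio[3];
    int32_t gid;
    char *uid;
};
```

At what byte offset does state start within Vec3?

Entry: 0..2  vy  (2B, 2-aligned); 2..4  hp  (2B, 2-aligned); 4..6  ammo  (2B, 2-aligned); sizeof = 6, alignof = 2
0..2  rss  (2B, 2-aligned)
2..8  state  (6B, 2-aligned)

2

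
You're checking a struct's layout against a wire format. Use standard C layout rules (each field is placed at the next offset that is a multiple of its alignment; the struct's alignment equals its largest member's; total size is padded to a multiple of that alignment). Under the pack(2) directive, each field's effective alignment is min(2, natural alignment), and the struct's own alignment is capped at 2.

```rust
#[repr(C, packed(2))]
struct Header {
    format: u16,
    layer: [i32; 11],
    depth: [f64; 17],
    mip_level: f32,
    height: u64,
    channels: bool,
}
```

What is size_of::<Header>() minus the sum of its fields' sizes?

format at 0 (size 2, align 2) → ends 2
layer at 2 (size 44, align 2) → ends 46
depth at 46 (size 136, align 2) → ends 182
mip_level at 182 (size 4, align 2) → ends 186
height at 186 (size 8, align 2) → ends 194
channels at 194 (size 1, align 1) → ends 195
tail pad 1 to reach multiple of 2
total 196 bytes, alignment 2
data bytes 195, size 196 → padding 1

1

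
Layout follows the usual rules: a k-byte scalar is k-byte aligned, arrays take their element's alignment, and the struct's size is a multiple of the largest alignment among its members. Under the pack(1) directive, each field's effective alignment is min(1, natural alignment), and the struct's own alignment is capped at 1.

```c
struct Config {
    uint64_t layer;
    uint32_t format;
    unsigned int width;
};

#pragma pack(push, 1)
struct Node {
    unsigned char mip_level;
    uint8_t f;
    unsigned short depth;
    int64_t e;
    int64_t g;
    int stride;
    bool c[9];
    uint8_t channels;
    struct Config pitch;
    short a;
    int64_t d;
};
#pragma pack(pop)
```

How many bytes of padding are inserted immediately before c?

0

Config: layer at 0 (size 8, align 8) → ends 8; format at 8 (size 4, align 4) → ends 12; width at 12 (size 4, align 4) → ends 16; total 16 bytes, alignment 8
mip_level at 0 (size 1, align 1) → ends 1
f at 1 (size 1, align 1) → ends 2
depth at 2 (size 2, align 1) → ends 4
e at 4 (size 8, align 1) → ends 12
g at 12 (size 8, align 1) → ends 20
stride at 20 (size 4, align 1) → ends 24
c at 24 (size 9, align 1) → ends 33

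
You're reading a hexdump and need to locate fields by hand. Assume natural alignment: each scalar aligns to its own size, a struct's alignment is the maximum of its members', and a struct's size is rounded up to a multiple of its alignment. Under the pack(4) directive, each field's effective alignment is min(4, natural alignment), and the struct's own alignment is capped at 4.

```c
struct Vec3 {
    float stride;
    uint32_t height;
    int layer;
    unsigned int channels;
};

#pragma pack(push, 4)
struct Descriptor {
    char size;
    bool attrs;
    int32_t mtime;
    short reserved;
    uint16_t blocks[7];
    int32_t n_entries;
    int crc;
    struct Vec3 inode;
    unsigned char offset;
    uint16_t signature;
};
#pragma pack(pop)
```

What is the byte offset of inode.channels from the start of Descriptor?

44

Vec3: 0..4  stride  (4B, 4-aligned); 4..8  height  (4B, 4-aligned); 8..12  layer  (4B, 4-aligned); 12..16  channels  (4B, 4-aligned); sizeof = 16, alignof = 4
0..1  size  (1B, 1-aligned)
1..2  attrs  (1B, 1-aligned)
2..4  -- padding (2B)
4..8  mtime  (4B, 4-aligned)
8..10  reserved  (2B, 2-aligned)
10..24  blocks  (14B, 2-aligned)
24..28  n_entries  (4B, 4-aligned)
28..32  crc  (4B, 4-aligned)
32..48  inode  (16B, 4-aligned)
within Vec3: channels at 12
32 + 12 = 44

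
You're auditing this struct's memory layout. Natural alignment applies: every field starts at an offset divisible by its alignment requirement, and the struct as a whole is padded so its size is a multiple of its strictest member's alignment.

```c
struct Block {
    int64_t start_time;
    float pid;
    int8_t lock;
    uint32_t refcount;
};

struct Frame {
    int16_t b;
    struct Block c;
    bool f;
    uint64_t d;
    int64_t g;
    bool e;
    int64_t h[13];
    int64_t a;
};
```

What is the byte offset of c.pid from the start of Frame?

Block: start_time at 0 (size 8, align 8) → ends 8; pid at 8 (size 4, align 4) → ends 12; lock at 12 (size 1, align 1) → ends 13; pad 3 to align 4 for refcount; refcount at 16 (size 4, align 4) → ends 20; tail pad 4 to reach multiple of 8; total 24 bytes, alignment 8
b at 0 (size 2, align 2) → ends 2
pad 6 to align 8 for c
c at 8 (size 24, align 8) → ends 32
within Block: pid at 8
8 + 8 = 16

16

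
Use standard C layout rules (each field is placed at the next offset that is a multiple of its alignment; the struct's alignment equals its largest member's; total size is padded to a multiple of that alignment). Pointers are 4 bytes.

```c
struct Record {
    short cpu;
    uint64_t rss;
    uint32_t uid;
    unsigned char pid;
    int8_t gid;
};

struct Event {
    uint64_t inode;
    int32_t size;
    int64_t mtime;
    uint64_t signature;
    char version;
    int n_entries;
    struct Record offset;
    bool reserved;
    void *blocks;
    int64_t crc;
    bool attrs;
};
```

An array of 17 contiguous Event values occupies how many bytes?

1496

Record: 0..2  cpu  (2B, 2-aligned); 2..8  -- padding (6B); 8..16  rss  (8B, 8-aligned); 16..20  uid  (4B, 4-aligned); 20..21  pid  (1B, 1-aligned); 21..22  gid  (1B, 1-aligned); 22..24  -- tail padding (2B); sizeof = 24, alignof = 8
0..8  inode  (8B, 8-aligned)
8..12  size  (4B, 4-aligned)
12..16  -- padding (4B)
16..24  mtime  (8B, 8-aligned)
24..32  signature  (8B, 8-aligned)
32..33  version  (1B, 1-aligned)
33..36  -- padding (3B)
36..40  n_entries  (4B, 4-aligned)
40..64  offset  (24B, 8-aligned)
64..65  reserved  (1B, 1-aligned)
65..68  -- padding (3B)
68..72  blocks  (4B, 4-aligned)
72..80  crc  (8B, 8-aligned)
80..81  attrs  (1B, 1-aligned)
81..88  -- tail padding (7B)
sizeof = 88, alignof = 8
array of 17: 17 × 88 = 1496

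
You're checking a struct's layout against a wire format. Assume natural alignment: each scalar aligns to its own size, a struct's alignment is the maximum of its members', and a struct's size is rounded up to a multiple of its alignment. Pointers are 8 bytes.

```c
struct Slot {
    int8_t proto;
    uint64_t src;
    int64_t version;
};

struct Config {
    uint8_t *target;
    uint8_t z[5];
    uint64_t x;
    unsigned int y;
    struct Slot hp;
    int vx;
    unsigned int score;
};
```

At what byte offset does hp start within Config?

32

Slot: 0..1  proto  (1B, 1-aligned); 1..8  -- padding (7B); 8..16  src  (8B, 8-aligned); 16..24  version  (8B, 8-aligned); sizeof = 24, alignof = 8
0..8  target  (8B, 8-aligned)
8..13  z  (5B, 1-aligned)
13..16  -- padding (3B)
16..24  x  (8B, 8-aligned)
24..28  y  (4B, 4-aligned)
28..32  -- padding (4B)
32..56  hp  (24B, 8-aligned)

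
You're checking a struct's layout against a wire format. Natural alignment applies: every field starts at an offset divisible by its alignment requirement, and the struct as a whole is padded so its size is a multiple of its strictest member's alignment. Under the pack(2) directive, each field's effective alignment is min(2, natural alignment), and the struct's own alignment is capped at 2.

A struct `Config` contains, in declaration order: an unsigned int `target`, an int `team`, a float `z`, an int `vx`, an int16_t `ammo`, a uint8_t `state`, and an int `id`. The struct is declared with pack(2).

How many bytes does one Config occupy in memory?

24 bytes

0..4  target  (4B, 2-aligned)
4..8  team  (4B, 2-aligned)
8..12  z  (4B, 2-aligned)
12..16  vx  (4B, 2-aligned)
16..18  ammo  (2B, 2-aligned)
18..19  state  (1B, 1-aligned)
19..20  -- padding (1B)
20..24  id  (4B, 2-aligned)
sizeof = 24, alignof = 2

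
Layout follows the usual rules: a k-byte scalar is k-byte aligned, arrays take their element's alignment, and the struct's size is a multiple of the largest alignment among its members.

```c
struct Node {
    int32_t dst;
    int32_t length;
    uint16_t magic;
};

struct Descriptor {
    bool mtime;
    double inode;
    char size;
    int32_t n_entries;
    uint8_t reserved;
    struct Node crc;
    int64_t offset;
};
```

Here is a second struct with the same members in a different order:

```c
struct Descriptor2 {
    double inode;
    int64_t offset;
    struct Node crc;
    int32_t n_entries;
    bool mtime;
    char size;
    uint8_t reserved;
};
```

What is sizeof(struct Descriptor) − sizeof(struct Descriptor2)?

8

Node: 0..4  dst  (4B, 4-aligned); 4..8  length  (4B, 4-aligned); 8..10  magic  (2B, 2-aligned); 10..12  -- tail padding (2B); sizeof = 12, alignof = 4
0..1  mtime  (1B, 1-aligned)
1..8  -- padding (7B)
8..16  inode  (8B, 8-aligned)
16..17  size  (1B, 1-aligned)
17..20  -- padding (3B)
20..24  n_entries  (4B, 4-aligned)
24..25  reserved  (1B, 1-aligned)
25..28  -- padding (3B)
28..40  crc  (12B, 4-aligned)
40..48  offset  (8B, 8-aligned)
sizeof = 48, alignof = 8
— Descriptor2 —
0..8  inode  (8B, 8-aligned)
8..16  offset  (8B, 8-aligned)
16..28  crc  (12B, 4-aligned)
28..32  n_entries  (4B, 4-aligned)
32..33  mtime  (1B, 1-aligned)
33..34  size  (1B, 1-aligned)
34..35  reserved  (1B, 1-aligned)
35..40  -- tail padding (5B)
sizeof = 40, alignof = 8
48 − 40 = 8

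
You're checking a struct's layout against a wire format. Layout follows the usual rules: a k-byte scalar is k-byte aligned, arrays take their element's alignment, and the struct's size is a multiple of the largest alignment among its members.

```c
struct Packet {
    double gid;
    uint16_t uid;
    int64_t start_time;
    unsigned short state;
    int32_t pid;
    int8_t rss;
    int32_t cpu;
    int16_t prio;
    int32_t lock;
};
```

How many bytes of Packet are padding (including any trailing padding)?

13

0..8  gid  (8B, 8-aligned)
8..10  uid  (2B, 2-aligned)
10..16  -- padding (6B)
16..24  start_time  (8B, 8-aligned)
24..26  state  (2B, 2-aligned)
26..28  -- padding (2B)
28..32  pid  (4B, 4-aligned)
32..33  rss  (1B, 1-aligned)
33..36  -- padding (3B)
36..40  cpu  (4B, 4-aligned)
40..42  prio  (2B, 2-aligned)
42..44  -- padding (2B)
44..48  lock  (4B, 4-aligned)
sizeof = 48, alignof = 8
data bytes 35, size 48 → padding 13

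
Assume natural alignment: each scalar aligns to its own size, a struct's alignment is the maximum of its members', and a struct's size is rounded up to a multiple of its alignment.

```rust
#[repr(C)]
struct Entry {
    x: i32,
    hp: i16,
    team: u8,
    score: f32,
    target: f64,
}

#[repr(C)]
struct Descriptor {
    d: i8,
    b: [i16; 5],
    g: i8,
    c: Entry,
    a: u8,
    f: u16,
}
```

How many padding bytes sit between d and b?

Entry: 0..4  x  (4B, 4-aligned); 4..6  hp  (2B, 2-aligned); 6..7  team  (1B, 1-aligned); 7..8  -- padding (1B); 8..12  score  (4B, 4-aligned); 12..16  -- padding (4B); 16..24  target  (8B, 8-aligned); sizeof = 24, alignof = 8
0..1  d  (1B, 1-aligned)
1..2  -- padding (1B)
2..12  b  (10B, 2-aligned)

1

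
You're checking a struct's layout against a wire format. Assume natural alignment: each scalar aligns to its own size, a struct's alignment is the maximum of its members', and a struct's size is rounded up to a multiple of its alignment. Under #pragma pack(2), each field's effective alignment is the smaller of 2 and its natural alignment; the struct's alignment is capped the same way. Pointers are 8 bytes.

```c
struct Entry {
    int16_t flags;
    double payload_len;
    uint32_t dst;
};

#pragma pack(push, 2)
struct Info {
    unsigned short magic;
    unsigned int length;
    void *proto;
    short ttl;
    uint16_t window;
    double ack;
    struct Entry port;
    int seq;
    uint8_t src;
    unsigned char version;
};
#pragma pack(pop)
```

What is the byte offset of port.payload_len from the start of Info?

Entry: 0..2  flags  (2B, 2-aligned); 2..8  -- padding (6B); 8..16  payload_len  (8B, 8-aligned); 16..20  dst  (4B, 4-aligned); 20..24  -- tail padding (4B); sizeof = 24, alignof = 8
0..2  magic  (2B, 2-aligned)
2..6  length  (4B, 2-aligned)
6..14  proto  (8B, 2-aligned)
14..16  ttl  (2B, 2-aligned)
16..18  window  (2B, 2-aligned)
18..26  ack  (8B, 2-aligned)
26..50  port  (24B, 2-aligned)
within Entry: payload_len at 8
26 + 8 = 34

34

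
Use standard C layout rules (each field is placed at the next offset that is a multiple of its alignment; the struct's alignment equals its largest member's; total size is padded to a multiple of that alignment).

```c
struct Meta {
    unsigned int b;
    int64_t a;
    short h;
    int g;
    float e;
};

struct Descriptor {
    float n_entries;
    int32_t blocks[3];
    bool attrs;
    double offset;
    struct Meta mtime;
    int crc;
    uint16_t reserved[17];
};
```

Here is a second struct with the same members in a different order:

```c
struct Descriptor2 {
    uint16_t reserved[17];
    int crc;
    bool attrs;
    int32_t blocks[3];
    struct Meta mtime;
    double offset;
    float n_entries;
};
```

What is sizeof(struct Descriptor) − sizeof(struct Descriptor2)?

0

Meta: @0: b [4B, align 4] → 4; +4 pad (align 8); @8: a [8B, align 8] → 16; @16: h [2B, align 2] → 18; +2 pad (align 4); @20: g [4B, align 4] → 24; @24: e [4B, align 4] → 28; +4 tail pad (align 8); size 32, align 8
@0: n_entries [4B, align 4] → 4
@4: blocks [12B, align 4] → 16
@16: attrs [1B, align 1] → 17
+7 pad (align 8)
@24: offset [8B, align 8] → 32
@32: mtime [32B, align 8] → 64
@64: crc [4B, align 4] → 68
@68: reserved [34B, align 2] → 102
+2 tail pad (align 8)
size 104, align 8
— Descriptor2 —
@0: reserved [34B, align 2] → 34
+2 pad (align 4)
@36: crc [4B, align 4] → 40
@40: attrs [1B, align 1] → 41
+3 pad (align 4)
@44: blocks [12B, align 4] → 56
@56: mtime [32B, align 8] → 88
@88: offset [8B, align 8] → 96
@96: n_entries [4B, align 4] → 100
+4 tail pad (align 8)
size 104, align 8
104 − 104 = 0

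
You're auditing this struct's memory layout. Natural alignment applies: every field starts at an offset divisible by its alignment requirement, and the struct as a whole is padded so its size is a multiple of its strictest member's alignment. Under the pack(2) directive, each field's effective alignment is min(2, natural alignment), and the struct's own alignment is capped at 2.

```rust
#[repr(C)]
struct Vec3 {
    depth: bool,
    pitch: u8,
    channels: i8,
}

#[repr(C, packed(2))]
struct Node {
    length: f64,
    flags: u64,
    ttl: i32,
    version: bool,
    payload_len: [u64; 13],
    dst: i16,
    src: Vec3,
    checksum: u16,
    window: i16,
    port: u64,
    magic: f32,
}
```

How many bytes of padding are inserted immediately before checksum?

Vec3: depth at 0 (size 1, align 1) → ends 1; pitch at 1 (size 1, align 1) → ends 2; channels at 2 (size 1, align 1) → ends 3; total 3 bytes, alignment 1
length at 0 (size 8, align 2) → ends 8
flags at 8 (size 8, align 2) → ends 16
ttl at 16 (size 4, align 2) → ends 20
version at 20 (size 1, align 1) → ends 21
pad 1 to align 2 for payload_len
payload_len at 22 (size 104, align 2) → ends 126
dst at 126 (size 2, align 2) → ends 128
src at 128 (size 3, align 1) → ends 131
pad 1 to align 2 for checksum
checksum at 132 (size 2, align 2) → ends 134

1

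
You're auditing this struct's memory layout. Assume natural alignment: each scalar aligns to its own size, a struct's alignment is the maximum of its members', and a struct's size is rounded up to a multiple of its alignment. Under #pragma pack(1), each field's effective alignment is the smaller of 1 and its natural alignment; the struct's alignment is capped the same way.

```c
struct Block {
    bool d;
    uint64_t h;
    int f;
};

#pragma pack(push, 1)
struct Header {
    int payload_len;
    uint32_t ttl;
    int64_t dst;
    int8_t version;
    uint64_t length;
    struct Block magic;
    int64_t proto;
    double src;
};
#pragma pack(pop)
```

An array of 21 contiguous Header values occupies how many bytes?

Block: @0: d [1B, align 1] → 1; +7 pad (align 8); @8: h [8B, align 8] → 16; @16: f [4B, align 4] → 20; +4 tail pad (align 8); size 24, align 8
@0: payload_len [4B, align 1] → 4
@4: ttl [4B, align 1] → 8
@8: dst [8B, align 1] → 16
@16: version [1B, align 1] → 17
@17: length [8B, align 1] → 25
@25: magic [24B, align 1] → 49
@49: proto [8B, align 1] → 57
@57: src [8B, align 1] → 65
size 65, align 1
array of 21: 21 × 65 = 1365

1365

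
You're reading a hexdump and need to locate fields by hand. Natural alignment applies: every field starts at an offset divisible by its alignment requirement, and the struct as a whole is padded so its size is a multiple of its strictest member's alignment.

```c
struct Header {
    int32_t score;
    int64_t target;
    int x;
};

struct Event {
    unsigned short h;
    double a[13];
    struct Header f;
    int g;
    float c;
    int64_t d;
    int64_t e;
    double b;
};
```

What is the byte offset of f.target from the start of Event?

120

Header: 0..4  score  (4B, 4-aligned); 4..8  -- padding (4B); 8..16  target  (8B, 8-aligned); 16..20  x  (4B, 4-aligned); 20..24  -- tail padding (4B); sizeof = 24, alignof = 8
0..2  h  (2B, 2-aligned)
2..8  -- padding (6B)
8..112  a  (104B, 8-aligned)
112..136  f  (24B, 8-aligned)
within Header: target at 8
112 + 8 = 120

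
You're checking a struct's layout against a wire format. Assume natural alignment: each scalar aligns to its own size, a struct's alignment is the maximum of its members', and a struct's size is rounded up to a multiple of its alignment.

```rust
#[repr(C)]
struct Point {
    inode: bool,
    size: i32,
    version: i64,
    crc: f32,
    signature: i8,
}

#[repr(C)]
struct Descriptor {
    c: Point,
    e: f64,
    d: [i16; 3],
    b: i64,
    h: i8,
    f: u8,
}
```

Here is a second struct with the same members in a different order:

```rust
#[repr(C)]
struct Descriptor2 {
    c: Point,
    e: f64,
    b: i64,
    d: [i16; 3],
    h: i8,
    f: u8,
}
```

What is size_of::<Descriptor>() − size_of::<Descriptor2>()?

Point: inode at 0 (size 1, align 1) → ends 1; pad 3 to align 4 for size; size at 4 (size 4, align 4) → ends 8; version at 8 (size 8, align 8) → ends 16; crc at 16 (size 4, align 4) → ends 20; signature at 20 (size 1, align 1) → ends 21; tail pad 3 to reach multiple of 8; total 24 bytes, alignment 8
c at 0 (size 24, align 8) → ends 24
e at 24 (size 8, align 8) → ends 32
d at 32 (size 6, align 2) → ends 38
pad 2 to align 8 for b
b at 40 (size 8, align 8) → ends 48
h at 48 (size 1, align 1) → ends 49
f at 49 (size 1, align 1) → ends 50
tail pad 6 to reach multiple of 8
total 56 bytes, alignment 8
— Descriptor2 —
c at 0 (size 24, align 8) → ends 24
e at 24 (size 8, align 8) → ends 32
b at 32 (size 8, align 8) → ends 40
d at 40 (size 6, align 2) → ends 46
h at 46 (size 1, align 1) → ends 47
f at 47 (size 1, align 1) → ends 48
total 48 bytes, alignment 8
56 − 48 = 8

8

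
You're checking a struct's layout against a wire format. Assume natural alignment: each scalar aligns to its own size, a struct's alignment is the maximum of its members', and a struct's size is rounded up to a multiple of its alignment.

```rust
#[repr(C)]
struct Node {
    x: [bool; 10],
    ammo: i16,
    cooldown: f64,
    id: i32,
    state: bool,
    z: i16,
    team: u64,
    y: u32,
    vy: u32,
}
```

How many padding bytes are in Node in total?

5

x at 0 (size 10, align 1) → ends 10
ammo at 10 (size 2, align 2) → ends 12
pad 4 to align 8 for cooldown
cooldown at 16 (size 8, align 8) → ends 24
id at 24 (size 4, align 4) → ends 28
state at 28 (size 1, align 1) → ends 29
pad 1 to align 2 for z
z at 30 (size 2, align 2) → ends 32
team at 32 (size 8, align 8) → ends 40
y at 40 (size 4, align 4) → ends 44
vy at 44 (size 4, align 4) → ends 48
total 48 bytes, alignment 8
data bytes 43, size 48 → padding 5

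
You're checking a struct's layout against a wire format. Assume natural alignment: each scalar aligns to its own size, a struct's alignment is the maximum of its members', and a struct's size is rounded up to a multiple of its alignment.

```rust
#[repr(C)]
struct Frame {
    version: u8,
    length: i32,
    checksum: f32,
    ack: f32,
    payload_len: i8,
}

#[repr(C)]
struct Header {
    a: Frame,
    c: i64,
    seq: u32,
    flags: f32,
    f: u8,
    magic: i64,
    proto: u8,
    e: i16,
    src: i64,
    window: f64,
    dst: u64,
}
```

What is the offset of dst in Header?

80

Frame: @0: version [1B, align 1] → 1; +3 pad (align 4); @4: length [4B, align 4] → 8; @8: checksum [4B, align 4] → 12; @12: ack [4B, align 4] → 16; @16: payload_len [1B, align 1] → 17; +3 tail pad (align 4); size 20, align 4
@0: a [20B, align 4] → 20
+4 pad (align 8)
@24: c [8B, align 8] → 32
@32: seq [4B, align 4] → 36
@36: flags [4B, align 4] → 40
@40: f [1B, align 1] → 41
+7 pad (align 8)
@48: magic [8B, align 8] → 56
@56: proto [1B, align 1] → 57
+1 pad (align 2)
@58: e [2B, align 2] → 60
+4 pad (align 8)
@64: src [8B, align 8] → 72
@72: window [8B, align 8] → 80
@80: dst [8B, align 8] → 88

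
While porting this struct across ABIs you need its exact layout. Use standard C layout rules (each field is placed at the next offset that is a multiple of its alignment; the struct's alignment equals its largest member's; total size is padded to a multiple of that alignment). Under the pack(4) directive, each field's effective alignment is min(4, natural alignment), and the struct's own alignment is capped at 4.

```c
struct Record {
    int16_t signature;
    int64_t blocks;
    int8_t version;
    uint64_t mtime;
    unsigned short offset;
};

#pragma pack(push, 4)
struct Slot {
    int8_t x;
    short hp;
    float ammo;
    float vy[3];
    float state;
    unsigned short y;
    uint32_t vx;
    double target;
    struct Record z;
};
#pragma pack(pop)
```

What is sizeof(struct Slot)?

80 bytes

Record: @0: signature [2B, align 2] → 2; +6 pad (align 8); @8: blocks [8B, align 8] → 16; @16: version [1B, align 1] → 17; +7 pad (align 8); @24: mtime [8B, align 8] → 32; @32: offset [2B, align 2] → 34; +6 tail pad (align 8); size 40, align 8
@0: x [1B, align 1] → 1
+1 pad (align 2)
@2: hp [2B, align 2] → 4
@4: ammo [4B, align 4] → 8
@8: vy [12B, align 4] → 20
@20: state [4B, align 4] → 24
@24: y [2B, align 2] → 26
+2 pad (align 4)
@28: vx [4B, align 4] → 32
@32: target [8B, align 4] → 40
@40: z [40B, align 4] → 80
size 80, align 4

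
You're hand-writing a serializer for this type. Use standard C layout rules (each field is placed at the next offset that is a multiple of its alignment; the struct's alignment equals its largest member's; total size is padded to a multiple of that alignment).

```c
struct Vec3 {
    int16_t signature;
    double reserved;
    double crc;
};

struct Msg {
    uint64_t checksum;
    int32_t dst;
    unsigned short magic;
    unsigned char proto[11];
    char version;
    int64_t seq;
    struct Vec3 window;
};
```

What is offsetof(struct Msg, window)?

Vec3: signature at 0 (size 2, align 2) → ends 2; pad 6 to align 8 for reserved; reserved at 8 (size 8, align 8) → ends 16; crc at 16 (size 8, align 8) → ends 24; total 24 bytes, alignment 8
checksum at 0 (size 8, align 8) → ends 8
dst at 8 (size 4, align 4) → ends 12
magic at 12 (size 2, align 2) → ends 14
proto at 14 (size 11, align 1) → ends 25
version at 25 (size 1, align 1) → ends 26
pad 6 to align 8 for seq
seq at 32 (size 8, align 8) → ends 40
window at 40 (size 24, align 8) → ends 64

40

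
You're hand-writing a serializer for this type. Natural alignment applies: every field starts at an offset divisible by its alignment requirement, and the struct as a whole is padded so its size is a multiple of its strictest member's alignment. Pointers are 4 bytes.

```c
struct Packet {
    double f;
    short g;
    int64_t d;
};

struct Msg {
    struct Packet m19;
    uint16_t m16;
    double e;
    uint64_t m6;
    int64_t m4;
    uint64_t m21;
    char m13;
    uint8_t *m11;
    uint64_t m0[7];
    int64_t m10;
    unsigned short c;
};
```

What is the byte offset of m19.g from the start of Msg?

Packet: 0..8  f  (8B, 8-aligned); 8..10  g  (2B, 2-aligned); 10..16  -- padding (6B); 16..24  d  (8B, 8-aligned); sizeof = 24, alignof = 8
0..24  m19  (24B, 8-aligned)
within Packet: g at 8
0 + 8 = 8

8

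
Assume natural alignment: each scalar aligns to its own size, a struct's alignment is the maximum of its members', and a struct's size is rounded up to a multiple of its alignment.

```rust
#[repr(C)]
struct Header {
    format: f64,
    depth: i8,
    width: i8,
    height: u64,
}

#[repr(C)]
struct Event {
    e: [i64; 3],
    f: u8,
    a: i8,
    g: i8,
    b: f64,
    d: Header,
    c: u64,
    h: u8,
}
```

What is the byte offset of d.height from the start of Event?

Header: @0: format [8B, align 8] → 8; @8: depth [1B, align 1] → 9; @9: width [1B, align 1] → 10; +6 pad (align 8); @16: height [8B, align 8] → 24; size 24, align 8
@0: e [24B, align 8] → 24
@24: f [1B, align 1] → 25
@25: a [1B, align 1] → 26
@26: g [1B, align 1] → 27
+5 pad (align 8)
@32: b [8B, align 8] → 40
@40: d [24B, align 8] → 64
within Header: height at 16
40 + 16 = 56

56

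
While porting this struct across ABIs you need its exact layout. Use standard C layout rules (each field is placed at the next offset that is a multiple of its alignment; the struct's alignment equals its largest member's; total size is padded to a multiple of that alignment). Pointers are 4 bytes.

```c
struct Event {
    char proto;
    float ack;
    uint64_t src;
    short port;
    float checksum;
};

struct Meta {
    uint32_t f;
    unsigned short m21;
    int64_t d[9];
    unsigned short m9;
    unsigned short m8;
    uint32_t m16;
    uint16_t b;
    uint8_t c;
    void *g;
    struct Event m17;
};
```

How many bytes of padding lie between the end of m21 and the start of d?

2

Event: 0..1  proto  (1B, 1-aligned); 1..4  -- padding (3B); 4..8  ack  (4B, 4-aligned); 8..16  src  (8B, 8-aligned); 16..18  port  (2B, 2-aligned); 18..20  -- padding (2B); 20..24  checksum  (4B, 4-aligned); sizeof = 24, alignof = 8
0..4  f  (4B, 4-aligned)
4..6  m21  (2B, 2-aligned)
6..8  -- padding (2B)
8..80  d  (72B, 8-aligned)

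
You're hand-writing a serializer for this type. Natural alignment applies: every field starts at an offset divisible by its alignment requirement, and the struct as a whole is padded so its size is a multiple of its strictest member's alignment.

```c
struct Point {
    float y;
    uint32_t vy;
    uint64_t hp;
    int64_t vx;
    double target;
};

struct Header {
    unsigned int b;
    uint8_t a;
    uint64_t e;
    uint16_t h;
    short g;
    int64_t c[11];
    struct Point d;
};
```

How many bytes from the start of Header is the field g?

18

Point: y at 0 (size 4, align 4) → ends 4; vy at 4 (size 4, align 4) → ends 8; hp at 8 (size 8, align 8) → ends 16; vx at 16 (size 8, align 8) → ends 24; target at 24 (size 8, align 8) → ends 32; total 32 bytes, alignment 8
b at 0 (size 4, align 4) → ends 4
a at 4 (size 1, align 1) → ends 5
pad 3 to align 8 for e
e at 8 (size 8, align 8) → ends 16
h at 16 (size 2, align 2) → ends 18
g at 18 (size 2, align 2) → ends 20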